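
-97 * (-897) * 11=957099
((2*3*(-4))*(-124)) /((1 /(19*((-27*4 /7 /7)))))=-6106752 /49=-124627.59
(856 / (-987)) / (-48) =107 / 5922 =0.02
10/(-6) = -5/3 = -1.67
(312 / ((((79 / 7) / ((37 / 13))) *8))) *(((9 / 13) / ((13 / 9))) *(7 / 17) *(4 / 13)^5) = 451132416 / 84271258331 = 0.01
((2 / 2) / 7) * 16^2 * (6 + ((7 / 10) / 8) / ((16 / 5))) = 1543 / 7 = 220.43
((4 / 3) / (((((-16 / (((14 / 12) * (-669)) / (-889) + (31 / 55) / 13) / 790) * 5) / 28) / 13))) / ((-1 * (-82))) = -30842469 / 572770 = -53.85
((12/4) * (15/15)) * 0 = 0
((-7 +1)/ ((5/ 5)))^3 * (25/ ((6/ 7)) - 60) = 6660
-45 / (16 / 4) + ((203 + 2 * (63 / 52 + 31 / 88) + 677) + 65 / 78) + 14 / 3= 125465 / 143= 877.38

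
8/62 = 4/31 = 0.13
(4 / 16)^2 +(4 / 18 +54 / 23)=8719 / 3312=2.63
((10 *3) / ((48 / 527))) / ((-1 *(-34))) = 155 / 16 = 9.69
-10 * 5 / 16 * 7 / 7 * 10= -125 / 4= -31.25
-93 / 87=-31 / 29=-1.07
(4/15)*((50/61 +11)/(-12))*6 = -1442/915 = -1.58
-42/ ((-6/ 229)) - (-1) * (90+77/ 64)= 108429/ 64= 1694.20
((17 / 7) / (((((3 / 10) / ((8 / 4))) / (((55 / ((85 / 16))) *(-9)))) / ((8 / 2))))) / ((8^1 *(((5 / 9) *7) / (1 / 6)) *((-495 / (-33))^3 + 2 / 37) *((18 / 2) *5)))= -6512 / 30594865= -0.00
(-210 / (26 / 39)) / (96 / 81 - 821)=1701 / 4427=0.38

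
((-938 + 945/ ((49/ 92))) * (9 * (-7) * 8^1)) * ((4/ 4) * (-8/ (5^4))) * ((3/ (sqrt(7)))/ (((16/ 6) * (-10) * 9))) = -210744 * sqrt(7)/ 21875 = -25.49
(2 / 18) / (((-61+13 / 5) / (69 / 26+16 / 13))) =-0.01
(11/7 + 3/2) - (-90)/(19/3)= 4597/266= 17.28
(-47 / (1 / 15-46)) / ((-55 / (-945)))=133245 / 7579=17.58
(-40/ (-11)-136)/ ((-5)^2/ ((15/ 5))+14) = -4368/ 737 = -5.93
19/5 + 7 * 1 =54/5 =10.80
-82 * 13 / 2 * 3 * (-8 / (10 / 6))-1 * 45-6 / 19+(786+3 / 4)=3198321 / 380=8416.63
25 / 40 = 5 / 8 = 0.62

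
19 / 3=6.33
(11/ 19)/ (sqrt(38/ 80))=22 * sqrt(190)/ 361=0.84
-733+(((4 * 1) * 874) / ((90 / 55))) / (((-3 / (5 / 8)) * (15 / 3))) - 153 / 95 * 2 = -4233479 / 5130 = -825.24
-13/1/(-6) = 2.17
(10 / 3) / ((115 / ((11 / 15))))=0.02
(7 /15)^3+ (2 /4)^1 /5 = 1361 /6750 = 0.20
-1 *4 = -4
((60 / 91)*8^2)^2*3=44236800 / 8281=5341.96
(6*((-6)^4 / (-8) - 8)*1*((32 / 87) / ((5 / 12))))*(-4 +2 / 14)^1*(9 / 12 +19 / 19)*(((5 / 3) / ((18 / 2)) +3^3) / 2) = 2395776 / 29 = 82612.97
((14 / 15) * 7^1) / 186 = 49 / 1395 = 0.04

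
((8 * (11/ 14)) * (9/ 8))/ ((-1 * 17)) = -99/ 238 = -0.42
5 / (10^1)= 1 / 2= 0.50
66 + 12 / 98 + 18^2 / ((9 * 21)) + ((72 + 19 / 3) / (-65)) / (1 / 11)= 104303 / 1911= 54.58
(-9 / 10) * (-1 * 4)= 18 / 5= 3.60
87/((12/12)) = 87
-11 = -11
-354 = -354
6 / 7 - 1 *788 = -787.14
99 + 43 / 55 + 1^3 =5543 / 55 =100.78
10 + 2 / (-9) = 88 / 9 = 9.78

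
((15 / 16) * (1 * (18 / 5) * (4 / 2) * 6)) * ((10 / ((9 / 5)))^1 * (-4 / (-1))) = 900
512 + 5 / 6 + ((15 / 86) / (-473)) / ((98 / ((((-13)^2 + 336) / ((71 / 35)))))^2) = 61834071852583 / 120573985224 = 512.83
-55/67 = -0.82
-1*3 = -3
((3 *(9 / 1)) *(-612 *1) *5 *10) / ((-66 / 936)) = 128887200 / 11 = 11717018.18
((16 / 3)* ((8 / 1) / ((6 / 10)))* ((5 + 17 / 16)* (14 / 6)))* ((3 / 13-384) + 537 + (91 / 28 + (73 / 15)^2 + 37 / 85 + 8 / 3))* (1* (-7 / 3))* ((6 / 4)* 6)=-346511200546 / 89505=-3871417.25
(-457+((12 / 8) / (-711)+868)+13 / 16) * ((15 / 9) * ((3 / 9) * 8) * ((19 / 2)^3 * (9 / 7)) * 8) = 53554557575 / 3318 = 16140614.10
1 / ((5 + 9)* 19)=1 / 266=0.00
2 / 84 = 1 / 42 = 0.02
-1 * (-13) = 13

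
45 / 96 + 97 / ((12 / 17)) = 13237 / 96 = 137.89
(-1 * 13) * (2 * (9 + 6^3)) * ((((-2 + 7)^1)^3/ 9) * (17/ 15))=-276250/ 3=-92083.33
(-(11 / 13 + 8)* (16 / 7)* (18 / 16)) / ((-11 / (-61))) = -126270 / 1001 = -126.14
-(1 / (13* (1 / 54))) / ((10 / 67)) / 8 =-1809 / 520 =-3.48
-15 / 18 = -5 / 6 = -0.83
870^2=756900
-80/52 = -1.54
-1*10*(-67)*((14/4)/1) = 2345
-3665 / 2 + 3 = -3659 / 2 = -1829.50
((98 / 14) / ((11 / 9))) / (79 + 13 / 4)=0.07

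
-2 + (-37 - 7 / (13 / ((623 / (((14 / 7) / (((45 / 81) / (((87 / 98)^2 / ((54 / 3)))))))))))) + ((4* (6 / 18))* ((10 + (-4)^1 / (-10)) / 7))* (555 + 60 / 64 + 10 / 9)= -2198131216 / 2066337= -1063.78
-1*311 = -311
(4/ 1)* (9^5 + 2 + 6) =236228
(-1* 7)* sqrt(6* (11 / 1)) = -56.87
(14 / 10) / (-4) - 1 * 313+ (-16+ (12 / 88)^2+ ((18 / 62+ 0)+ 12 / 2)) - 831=-1154.04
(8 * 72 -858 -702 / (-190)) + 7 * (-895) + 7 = -620949 / 95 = -6536.31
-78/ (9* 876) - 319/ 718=-0.45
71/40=1.78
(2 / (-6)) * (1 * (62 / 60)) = -31 / 90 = -0.34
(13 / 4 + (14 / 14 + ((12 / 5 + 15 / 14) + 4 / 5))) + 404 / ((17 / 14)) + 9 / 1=833541 / 2380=350.23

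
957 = 957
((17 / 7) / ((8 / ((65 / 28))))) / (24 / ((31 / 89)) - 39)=34255 / 1453536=0.02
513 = 513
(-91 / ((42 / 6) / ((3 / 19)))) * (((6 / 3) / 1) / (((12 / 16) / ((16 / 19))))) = -1664 / 361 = -4.61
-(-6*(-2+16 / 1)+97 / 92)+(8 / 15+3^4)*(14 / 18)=1817797 / 12420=146.36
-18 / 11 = -1.64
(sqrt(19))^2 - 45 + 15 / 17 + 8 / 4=-393 / 17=-23.12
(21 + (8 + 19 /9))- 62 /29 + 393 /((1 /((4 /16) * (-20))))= -505303 /261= -1936.03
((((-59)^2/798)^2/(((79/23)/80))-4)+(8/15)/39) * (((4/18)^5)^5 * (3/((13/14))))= 24095456732341338112/363306386956410085909816785694095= 0.00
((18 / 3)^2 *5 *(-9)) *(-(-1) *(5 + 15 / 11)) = -113400 / 11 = -10309.09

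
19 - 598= -579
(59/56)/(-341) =-0.00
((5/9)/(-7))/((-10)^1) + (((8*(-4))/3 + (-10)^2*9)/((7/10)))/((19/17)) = 2721379/2394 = 1136.75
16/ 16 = 1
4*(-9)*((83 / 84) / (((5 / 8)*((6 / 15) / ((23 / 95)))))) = -22908 / 665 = -34.45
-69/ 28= -2.46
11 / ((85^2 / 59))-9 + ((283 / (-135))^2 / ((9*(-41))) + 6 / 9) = -16044665947 / 1943532225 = -8.26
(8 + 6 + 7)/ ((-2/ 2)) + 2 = -19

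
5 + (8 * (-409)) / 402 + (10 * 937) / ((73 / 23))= 2949.05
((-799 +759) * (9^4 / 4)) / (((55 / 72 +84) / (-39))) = 184232880 / 6103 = 30187.27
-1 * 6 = -6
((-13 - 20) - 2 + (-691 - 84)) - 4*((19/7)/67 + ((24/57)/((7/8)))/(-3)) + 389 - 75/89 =-1002522772/2379237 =-421.36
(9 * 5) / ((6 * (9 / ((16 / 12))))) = 10 / 9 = 1.11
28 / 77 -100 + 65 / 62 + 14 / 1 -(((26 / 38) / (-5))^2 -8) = -471518083 / 6155050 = -76.61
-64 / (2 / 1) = -32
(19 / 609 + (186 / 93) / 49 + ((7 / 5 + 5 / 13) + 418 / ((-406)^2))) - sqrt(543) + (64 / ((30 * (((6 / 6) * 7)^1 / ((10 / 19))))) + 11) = 1325212667 / 101786230 - sqrt(543) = -10.28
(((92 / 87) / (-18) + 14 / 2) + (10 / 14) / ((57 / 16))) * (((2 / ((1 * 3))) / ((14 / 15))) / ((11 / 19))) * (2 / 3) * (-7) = -7437350 / 180873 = -41.12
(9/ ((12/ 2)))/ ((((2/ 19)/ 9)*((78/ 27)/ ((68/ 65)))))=78489/ 1690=46.44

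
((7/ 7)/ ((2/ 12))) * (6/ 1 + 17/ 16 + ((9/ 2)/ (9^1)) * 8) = 531/ 8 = 66.38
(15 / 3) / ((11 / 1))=5 / 11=0.45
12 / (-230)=-6 / 115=-0.05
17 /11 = 1.55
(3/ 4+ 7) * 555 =17205/ 4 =4301.25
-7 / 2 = -3.50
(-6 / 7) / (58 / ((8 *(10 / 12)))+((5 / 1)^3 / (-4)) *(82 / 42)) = 360 / 21971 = 0.02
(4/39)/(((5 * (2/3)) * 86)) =1/2795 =0.00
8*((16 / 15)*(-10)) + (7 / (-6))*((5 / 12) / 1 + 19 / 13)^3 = -2119841291 / 22778496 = -93.06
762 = 762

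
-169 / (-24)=169 / 24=7.04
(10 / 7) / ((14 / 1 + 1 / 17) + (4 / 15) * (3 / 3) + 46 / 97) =247350 / 2562497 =0.10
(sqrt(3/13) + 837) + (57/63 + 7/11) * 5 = sqrt(39)/13 + 195127/231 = 845.19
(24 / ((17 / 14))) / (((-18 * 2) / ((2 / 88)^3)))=-7 / 1086096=-0.00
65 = 65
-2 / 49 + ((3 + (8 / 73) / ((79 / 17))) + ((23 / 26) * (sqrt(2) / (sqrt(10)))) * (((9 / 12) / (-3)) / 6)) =842879 / 282583- 23 * sqrt(5) / 3120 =2.97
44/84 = 11/21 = 0.52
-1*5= -5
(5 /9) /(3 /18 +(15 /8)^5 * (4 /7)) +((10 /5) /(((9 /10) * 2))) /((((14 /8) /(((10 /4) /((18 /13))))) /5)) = 7551280330 /1307953899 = 5.77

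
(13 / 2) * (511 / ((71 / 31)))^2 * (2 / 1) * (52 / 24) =1402116.00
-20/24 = -5/6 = -0.83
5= 5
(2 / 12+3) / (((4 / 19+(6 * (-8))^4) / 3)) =361 / 201719816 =0.00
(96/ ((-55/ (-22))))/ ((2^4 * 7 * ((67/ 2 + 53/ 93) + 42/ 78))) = 29016/ 2928905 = 0.01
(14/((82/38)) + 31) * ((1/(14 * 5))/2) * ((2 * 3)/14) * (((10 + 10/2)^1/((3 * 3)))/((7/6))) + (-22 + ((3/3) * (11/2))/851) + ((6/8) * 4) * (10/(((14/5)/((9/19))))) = -3809695196/227384647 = -16.75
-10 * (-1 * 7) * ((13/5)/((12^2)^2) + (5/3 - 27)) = -1773.32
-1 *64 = -64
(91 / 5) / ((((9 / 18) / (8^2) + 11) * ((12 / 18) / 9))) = 157248 / 7045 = 22.32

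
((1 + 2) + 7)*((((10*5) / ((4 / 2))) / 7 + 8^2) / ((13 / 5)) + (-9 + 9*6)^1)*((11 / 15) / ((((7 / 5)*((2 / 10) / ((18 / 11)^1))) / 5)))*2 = 30423.86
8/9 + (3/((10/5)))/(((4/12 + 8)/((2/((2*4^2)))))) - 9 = -58319/7200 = -8.10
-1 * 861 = -861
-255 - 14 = -269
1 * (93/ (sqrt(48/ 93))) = 93 * sqrt(31)/ 4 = 129.45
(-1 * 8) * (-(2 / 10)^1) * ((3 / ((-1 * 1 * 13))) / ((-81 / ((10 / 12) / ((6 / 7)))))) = 14 / 3159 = 0.00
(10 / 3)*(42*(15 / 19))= 110.53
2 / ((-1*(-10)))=1 / 5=0.20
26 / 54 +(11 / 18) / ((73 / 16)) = 1213 / 1971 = 0.62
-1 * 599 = -599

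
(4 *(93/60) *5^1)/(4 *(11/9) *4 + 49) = 279/617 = 0.45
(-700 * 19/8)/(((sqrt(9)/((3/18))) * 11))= -3325/396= -8.40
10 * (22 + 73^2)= 53510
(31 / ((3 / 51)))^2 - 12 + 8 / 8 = 277718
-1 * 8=-8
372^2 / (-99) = -15376 / 11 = -1397.82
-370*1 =-370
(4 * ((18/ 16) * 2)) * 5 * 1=45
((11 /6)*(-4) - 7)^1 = -43 /3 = -14.33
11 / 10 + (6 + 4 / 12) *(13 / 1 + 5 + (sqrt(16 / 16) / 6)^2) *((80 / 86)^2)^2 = 86.59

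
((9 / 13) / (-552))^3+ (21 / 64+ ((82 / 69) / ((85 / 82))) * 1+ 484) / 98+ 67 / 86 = 42156253611938341 / 7353400867438080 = 5.73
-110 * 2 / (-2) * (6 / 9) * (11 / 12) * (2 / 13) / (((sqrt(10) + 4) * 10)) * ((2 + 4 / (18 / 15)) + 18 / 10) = 25894 / 5265 - 12947 * sqrt(10) / 10530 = 1.03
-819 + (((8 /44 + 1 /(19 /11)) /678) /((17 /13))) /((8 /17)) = -819.00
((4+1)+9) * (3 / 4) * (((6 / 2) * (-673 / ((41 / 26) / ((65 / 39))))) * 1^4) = -918645 / 41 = -22405.98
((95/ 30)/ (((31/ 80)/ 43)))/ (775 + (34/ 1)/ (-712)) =11634080/ 25657119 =0.45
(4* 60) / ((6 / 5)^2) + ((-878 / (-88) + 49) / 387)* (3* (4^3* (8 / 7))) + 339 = 5354947 / 9933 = 539.11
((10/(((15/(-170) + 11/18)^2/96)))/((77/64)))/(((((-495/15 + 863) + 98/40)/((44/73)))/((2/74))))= 17978112/314782643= 0.06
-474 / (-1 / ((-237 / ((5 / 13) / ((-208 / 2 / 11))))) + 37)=-151880976 / 11855633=-12.81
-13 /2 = -6.50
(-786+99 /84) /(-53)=21975 /1484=14.81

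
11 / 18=0.61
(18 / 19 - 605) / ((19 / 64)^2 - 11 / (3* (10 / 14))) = 705146880 / 5889563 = 119.73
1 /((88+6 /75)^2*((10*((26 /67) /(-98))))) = -410375 /126068904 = -0.00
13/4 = 3.25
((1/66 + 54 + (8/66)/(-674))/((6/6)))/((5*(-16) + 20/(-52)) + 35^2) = 1735357/36773440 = 0.05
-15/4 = -3.75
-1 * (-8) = 8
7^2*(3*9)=1323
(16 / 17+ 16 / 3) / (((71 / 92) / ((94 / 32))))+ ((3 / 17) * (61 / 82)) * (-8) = 3389764 / 148461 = 22.83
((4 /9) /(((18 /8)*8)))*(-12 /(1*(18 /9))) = -4 /27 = -0.15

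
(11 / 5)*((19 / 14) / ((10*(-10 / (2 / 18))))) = -209 / 63000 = -0.00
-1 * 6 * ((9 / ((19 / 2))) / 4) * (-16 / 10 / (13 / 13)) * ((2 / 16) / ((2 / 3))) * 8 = 324 / 95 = 3.41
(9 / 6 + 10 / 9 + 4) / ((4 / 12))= 119 / 6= 19.83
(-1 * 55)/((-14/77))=302.50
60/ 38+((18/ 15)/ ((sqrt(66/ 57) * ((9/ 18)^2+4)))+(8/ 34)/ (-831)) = 12 * sqrt(418)/ 935+423734/ 268413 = 1.84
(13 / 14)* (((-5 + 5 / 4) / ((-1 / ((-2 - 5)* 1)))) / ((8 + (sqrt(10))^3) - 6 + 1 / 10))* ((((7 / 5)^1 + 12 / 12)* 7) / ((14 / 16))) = 98280 / 99559 - 468000* sqrt(10) / 99559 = -13.88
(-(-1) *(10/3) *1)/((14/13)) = 65/21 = 3.10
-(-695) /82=695 /82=8.48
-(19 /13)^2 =-361 /169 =-2.14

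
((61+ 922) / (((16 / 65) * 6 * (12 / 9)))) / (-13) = -4915 / 128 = -38.40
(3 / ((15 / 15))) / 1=3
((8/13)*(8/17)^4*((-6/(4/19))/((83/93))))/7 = -86851584/630834113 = -0.14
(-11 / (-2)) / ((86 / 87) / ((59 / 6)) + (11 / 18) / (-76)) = 12873564 / 216475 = 59.47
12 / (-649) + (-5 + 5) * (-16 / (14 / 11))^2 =-12 / 649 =-0.02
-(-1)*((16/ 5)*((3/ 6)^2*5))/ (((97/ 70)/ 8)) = 23.09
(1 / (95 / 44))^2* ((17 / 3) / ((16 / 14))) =28798 / 27075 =1.06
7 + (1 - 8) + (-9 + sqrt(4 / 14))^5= -2995641 / 49 + 1618789 * sqrt(14) / 343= -43476.77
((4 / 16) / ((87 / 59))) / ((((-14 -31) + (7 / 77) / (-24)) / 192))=-249216 / 344549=-0.72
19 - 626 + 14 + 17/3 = -587.33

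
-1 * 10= -10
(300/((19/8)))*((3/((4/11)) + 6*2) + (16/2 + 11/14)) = 3667.67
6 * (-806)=-4836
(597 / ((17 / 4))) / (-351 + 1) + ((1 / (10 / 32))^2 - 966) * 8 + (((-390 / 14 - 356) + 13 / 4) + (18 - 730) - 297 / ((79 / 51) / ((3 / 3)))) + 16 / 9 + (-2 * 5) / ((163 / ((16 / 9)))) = -1368270513881 / 153236300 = -8929.15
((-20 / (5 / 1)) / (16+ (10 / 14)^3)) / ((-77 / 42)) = 2744 / 20581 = 0.13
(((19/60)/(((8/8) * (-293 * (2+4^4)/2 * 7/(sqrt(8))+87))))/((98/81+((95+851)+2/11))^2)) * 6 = -443426731209 * sqrt(2)/27711013824439974836980 - 145809477/6927753456109993709245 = -0.00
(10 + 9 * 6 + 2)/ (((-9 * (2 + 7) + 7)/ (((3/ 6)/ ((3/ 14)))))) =-77/ 37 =-2.08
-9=-9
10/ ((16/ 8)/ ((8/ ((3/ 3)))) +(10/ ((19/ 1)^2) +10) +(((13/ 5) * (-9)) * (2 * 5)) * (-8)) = 14440/ 2718009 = 0.01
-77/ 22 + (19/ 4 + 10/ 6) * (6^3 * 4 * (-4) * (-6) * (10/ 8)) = 332633/ 2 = 166316.50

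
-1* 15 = -15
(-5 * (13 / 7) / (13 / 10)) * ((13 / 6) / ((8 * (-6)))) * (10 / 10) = 325 / 1008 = 0.32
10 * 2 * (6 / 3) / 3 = 40 / 3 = 13.33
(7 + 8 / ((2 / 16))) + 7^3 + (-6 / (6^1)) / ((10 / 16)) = 2062 / 5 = 412.40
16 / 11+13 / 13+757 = 8354 / 11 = 759.45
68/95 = 0.72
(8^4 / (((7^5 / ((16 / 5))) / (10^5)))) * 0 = 0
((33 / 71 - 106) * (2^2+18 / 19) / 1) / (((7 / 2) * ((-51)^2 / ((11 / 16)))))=-3873881 / 98244972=-0.04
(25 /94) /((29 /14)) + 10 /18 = 0.68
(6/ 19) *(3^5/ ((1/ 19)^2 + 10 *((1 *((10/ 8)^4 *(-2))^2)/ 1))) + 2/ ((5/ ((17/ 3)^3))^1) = 73.11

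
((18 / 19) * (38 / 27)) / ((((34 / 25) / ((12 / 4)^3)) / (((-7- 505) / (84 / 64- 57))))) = 409600 / 1683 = 243.37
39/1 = 39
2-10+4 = -4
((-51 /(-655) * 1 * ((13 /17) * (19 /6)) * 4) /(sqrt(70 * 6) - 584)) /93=-72124 /5187460485 - 247 * sqrt(105) /5187460485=-0.00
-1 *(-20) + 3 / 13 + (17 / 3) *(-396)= -28909 / 13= -2223.77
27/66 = 9/22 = 0.41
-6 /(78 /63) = -63 /13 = -4.85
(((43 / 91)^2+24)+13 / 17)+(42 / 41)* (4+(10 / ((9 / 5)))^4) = 1004.92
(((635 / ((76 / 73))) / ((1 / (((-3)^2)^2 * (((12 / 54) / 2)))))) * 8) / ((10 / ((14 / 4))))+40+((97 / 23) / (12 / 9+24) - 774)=25584617 / 1748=14636.51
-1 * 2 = -2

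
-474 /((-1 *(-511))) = -474 /511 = -0.93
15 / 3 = 5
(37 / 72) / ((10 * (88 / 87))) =1073 / 21120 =0.05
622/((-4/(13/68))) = -4043/136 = -29.73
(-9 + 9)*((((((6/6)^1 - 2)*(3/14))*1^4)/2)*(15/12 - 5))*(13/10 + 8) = 0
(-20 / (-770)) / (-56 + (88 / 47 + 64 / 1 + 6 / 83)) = 0.00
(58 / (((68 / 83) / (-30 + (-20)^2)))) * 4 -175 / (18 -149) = 233337555 / 2227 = 104776.63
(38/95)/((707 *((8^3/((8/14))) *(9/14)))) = 1/1018080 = 0.00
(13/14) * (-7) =-13/2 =-6.50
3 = 3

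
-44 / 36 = -11 / 9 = -1.22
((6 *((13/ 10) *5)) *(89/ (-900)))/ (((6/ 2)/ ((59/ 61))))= -68263/ 54900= -1.24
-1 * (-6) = 6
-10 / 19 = -0.53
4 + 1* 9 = 13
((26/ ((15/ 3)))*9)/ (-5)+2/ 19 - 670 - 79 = -360171/ 475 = -758.25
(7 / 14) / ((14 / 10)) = 5 / 14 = 0.36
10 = 10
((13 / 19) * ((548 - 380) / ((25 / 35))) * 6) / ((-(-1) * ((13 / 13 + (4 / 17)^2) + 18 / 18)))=1472744 / 3135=469.77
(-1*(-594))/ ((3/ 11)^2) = 7986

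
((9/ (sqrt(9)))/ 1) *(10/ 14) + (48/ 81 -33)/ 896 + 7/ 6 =79189/ 24192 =3.27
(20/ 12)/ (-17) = -5/ 51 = -0.10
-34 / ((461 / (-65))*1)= 2210 / 461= 4.79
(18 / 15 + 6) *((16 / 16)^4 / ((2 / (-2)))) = -36 / 5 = -7.20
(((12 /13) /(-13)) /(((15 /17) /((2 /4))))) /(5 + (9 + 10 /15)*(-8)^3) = 102 /12533885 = 0.00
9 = 9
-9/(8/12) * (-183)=4941/2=2470.50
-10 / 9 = -1.11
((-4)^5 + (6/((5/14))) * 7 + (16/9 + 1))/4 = -40663/180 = -225.91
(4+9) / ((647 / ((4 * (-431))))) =-22412 / 647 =-34.64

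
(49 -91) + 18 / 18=-41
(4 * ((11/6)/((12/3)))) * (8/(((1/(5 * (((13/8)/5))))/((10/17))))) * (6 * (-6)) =-8580/17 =-504.71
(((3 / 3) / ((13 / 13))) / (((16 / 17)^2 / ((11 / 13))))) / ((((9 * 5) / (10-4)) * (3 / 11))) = 34969 / 74880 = 0.47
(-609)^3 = -225866529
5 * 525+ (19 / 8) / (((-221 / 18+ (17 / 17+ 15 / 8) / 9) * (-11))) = 8287182 / 3157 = 2625.02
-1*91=-91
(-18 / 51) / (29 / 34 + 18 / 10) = -60 / 451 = -0.13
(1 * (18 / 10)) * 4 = 36 / 5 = 7.20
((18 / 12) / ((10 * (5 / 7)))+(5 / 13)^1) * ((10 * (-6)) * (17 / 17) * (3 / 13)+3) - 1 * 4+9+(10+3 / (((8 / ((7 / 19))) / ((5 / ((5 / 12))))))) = 3277983 / 321100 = 10.21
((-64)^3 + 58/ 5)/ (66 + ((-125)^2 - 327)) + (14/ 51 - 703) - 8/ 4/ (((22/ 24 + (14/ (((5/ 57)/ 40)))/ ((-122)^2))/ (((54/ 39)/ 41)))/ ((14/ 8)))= -45159619373102329/ 62732602019490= -719.87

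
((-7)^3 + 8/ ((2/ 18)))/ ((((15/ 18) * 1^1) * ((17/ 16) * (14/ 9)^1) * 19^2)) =-117072/ 214795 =-0.55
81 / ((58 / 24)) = 972 / 29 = 33.52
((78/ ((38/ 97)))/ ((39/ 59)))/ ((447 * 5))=5723/ 42465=0.13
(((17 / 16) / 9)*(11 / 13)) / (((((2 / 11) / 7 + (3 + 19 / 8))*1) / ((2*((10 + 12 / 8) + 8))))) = 14399 / 19962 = 0.72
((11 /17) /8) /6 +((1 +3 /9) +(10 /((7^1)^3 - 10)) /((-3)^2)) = 1100621 /815184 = 1.35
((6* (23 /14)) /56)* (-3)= -0.53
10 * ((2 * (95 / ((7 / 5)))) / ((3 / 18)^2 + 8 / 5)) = 833.74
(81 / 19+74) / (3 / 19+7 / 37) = 55019 / 244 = 225.49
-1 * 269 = -269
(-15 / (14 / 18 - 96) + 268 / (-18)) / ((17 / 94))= -10680562 / 131121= -81.46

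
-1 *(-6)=6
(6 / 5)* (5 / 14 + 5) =45 / 7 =6.43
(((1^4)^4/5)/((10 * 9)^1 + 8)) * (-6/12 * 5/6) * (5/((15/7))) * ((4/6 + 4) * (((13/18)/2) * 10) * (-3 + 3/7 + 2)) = 65/3402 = 0.02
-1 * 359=-359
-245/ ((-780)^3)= 49/ 94910400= 0.00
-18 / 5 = -3.60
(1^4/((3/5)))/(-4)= -5/12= -0.42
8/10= 4/5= 0.80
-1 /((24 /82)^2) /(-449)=0.03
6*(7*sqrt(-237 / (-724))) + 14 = 38.03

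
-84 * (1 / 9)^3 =-28 / 243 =-0.12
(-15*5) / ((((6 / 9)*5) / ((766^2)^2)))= -7746358579560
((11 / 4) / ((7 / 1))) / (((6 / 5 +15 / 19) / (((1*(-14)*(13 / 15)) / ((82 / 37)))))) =-100529 / 92988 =-1.08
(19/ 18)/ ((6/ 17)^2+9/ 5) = 27455/ 50058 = 0.55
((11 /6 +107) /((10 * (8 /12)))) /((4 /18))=5877 /80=73.46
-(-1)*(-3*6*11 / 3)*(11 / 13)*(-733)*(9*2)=9578844 / 13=736834.15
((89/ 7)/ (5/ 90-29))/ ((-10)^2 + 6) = -801/ 193291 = -0.00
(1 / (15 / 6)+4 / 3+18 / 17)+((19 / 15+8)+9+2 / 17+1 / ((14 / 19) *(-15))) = 75277 / 3570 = 21.09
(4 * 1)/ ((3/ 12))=16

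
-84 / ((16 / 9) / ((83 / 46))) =-15687 / 184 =-85.26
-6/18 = -1/3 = -0.33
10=10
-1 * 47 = -47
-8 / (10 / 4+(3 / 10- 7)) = 40 / 21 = 1.90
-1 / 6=-0.17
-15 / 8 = -1.88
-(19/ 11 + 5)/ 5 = -74/ 55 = -1.35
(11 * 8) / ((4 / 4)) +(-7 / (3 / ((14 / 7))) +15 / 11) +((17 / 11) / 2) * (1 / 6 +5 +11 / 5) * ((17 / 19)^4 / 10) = 73163227397 / 860118600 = 85.06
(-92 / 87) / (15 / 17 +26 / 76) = -59432 / 68817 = -0.86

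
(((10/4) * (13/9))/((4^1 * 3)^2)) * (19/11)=1235/28512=0.04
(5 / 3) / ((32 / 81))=135 / 32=4.22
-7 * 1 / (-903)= 1 / 129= 0.01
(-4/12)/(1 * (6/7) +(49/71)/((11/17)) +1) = -5467/47952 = -0.11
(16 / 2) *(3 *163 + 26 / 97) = 379672 / 97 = 3914.14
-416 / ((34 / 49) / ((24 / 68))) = -61152 / 289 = -211.60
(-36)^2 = 1296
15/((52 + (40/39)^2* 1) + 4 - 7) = 22815/76129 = 0.30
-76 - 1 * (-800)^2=-640076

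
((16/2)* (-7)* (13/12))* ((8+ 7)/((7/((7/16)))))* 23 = -1308.12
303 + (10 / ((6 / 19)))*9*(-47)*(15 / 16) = -196077 / 16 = -12254.81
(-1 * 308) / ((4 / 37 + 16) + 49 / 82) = -934472 / 50685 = -18.44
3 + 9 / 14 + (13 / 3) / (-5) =583 / 210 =2.78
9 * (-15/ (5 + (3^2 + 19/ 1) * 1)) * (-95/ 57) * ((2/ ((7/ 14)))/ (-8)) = -75/ 22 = -3.41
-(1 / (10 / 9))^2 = -0.81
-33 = -33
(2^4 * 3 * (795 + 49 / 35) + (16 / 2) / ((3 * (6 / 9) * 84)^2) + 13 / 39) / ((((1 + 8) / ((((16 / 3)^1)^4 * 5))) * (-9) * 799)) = -5524141613056 / 2311827399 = -2389.51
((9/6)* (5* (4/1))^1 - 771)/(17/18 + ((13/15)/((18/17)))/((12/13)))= -2400840/5933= -404.66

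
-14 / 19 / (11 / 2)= -28 / 209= -0.13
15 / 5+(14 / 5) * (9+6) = 45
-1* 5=-5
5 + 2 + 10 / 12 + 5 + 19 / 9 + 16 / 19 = 5399 / 342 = 15.79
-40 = -40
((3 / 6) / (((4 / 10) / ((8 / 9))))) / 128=5 / 576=0.01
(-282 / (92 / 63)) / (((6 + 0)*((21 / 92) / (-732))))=103212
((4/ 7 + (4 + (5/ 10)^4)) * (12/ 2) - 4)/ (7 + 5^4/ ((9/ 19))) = 11997/ 668528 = 0.02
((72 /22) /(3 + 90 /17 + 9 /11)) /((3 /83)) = 1411 /142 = 9.94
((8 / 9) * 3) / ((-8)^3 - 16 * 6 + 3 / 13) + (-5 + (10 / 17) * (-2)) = -6.18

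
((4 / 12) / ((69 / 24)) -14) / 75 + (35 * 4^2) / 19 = 2879798 / 98325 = 29.29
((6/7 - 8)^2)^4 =39062500000000/5764801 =6776036.15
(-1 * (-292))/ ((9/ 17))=4964/ 9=551.56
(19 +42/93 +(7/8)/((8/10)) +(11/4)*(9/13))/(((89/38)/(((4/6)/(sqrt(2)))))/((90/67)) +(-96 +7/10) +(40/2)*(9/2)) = -249259462425/30188052154-492000719775*sqrt(2)/120752208616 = -14.02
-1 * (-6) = 6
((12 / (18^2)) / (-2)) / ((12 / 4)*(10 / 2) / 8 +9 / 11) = -0.01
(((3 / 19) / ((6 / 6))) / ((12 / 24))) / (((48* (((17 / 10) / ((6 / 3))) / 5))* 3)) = 0.01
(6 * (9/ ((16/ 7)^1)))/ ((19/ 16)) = 378/ 19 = 19.89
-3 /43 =-0.07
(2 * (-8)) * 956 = -15296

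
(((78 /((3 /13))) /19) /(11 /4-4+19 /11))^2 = 221176384 /159201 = 1389.29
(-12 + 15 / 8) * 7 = -567 / 8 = -70.88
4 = 4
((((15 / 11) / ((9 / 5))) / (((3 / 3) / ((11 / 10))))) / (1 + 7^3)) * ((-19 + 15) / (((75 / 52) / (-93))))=403 / 645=0.62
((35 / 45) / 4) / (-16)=-0.01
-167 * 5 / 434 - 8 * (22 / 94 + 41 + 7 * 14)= -22760013 / 20398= -1115.80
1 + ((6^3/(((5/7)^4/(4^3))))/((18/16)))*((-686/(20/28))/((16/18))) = -159385214923/3125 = -51003268.78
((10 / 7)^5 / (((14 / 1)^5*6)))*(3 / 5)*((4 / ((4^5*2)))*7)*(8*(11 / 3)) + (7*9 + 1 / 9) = 2933868663953 / 46487355264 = 63.11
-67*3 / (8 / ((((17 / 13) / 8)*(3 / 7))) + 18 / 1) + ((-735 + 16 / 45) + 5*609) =700477477 / 303390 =2308.84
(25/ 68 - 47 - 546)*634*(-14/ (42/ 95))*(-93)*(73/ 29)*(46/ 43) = -63166894634865/ 21199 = -2979711054.05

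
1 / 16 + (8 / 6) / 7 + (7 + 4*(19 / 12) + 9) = 22.59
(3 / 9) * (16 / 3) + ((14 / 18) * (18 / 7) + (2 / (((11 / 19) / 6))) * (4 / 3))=3110 / 99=31.41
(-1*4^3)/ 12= -16/ 3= -5.33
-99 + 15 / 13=-1272 / 13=-97.85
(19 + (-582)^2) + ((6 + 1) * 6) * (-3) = 338617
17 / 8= 2.12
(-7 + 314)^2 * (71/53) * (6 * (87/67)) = 3493056438/3551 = 983682.47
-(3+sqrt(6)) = -3- sqrt(6) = -5.45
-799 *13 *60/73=-623220/73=-8537.26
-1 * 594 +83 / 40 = -23677 / 40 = -591.92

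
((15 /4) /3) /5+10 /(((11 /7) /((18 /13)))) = 9.06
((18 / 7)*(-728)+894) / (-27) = 326 / 9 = 36.22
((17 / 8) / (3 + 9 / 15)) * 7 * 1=595 / 144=4.13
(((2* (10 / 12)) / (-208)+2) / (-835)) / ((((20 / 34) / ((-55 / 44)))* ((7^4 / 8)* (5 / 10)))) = 0.00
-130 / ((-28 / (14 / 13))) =5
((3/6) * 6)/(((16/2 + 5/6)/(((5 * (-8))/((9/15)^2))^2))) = 2000000/477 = 4192.87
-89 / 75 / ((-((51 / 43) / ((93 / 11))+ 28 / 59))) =6999583 / 3626775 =1.93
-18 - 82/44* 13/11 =-4889/242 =-20.20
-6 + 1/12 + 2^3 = 25/12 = 2.08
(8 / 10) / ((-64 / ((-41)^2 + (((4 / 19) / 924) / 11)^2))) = -1959089377361 / 93234473640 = -21.01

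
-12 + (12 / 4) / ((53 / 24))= -564 / 53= -10.64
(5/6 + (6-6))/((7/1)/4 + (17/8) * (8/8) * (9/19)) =380/1257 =0.30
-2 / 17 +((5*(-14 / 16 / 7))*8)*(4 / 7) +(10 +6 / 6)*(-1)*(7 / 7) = -1663 / 119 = -13.97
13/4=3.25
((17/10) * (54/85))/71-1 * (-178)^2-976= -32659.98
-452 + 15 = -437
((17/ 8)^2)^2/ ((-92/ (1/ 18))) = -83521/ 6782976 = -0.01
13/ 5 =2.60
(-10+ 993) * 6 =5898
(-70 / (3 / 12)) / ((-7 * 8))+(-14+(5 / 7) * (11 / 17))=-1016 / 119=-8.54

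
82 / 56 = 41 / 28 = 1.46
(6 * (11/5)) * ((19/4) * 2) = 627/5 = 125.40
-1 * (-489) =489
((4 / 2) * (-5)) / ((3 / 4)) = -40 / 3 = -13.33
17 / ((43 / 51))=867 / 43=20.16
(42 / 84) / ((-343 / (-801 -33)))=417 / 343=1.22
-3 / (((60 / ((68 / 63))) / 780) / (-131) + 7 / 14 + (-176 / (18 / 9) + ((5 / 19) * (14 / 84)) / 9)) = 178222356 / 5197894859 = 0.03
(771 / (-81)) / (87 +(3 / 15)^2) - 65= -3825305 / 58752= -65.11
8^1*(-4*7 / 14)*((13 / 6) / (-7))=104 / 21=4.95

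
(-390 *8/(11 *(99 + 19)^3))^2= 152100/5103844570561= 0.00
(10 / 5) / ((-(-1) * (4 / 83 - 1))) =-166 / 79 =-2.10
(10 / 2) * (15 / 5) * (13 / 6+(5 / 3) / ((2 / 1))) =45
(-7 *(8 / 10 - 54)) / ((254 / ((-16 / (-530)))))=7448 / 168275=0.04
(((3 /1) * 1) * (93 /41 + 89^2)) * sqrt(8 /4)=974562 * sqrt(2) /41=33615.58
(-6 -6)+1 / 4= -47 / 4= -11.75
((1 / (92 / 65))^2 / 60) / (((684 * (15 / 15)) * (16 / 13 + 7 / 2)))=10985 / 4272559488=0.00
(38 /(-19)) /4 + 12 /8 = 1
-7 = -7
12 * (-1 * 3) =-36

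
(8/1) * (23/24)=7.67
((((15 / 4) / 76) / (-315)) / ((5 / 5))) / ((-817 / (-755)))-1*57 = -297297251 / 5215728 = -57.00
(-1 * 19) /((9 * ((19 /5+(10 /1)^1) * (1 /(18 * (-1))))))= 190 /69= 2.75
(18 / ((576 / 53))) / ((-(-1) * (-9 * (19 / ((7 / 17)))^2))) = -2597 / 30046752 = -0.00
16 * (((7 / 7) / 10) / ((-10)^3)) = -1 / 625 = -0.00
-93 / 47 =-1.98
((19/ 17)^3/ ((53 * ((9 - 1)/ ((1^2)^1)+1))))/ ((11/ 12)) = 27436/ 8592837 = 0.00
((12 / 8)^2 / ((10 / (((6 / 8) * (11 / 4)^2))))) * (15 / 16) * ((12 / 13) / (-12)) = -9801 / 106496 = -0.09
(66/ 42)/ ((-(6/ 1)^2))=-0.04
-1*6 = -6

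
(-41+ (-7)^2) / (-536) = -1 / 67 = -0.01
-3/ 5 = -0.60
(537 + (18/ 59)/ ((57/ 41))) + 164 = 786067/ 1121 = 701.22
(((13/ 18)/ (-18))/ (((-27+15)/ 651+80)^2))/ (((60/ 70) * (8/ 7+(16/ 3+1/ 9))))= -29995693/ 27002323175040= -0.00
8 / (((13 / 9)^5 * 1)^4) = 0.01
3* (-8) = -24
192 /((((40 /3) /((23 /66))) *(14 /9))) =1242 /385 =3.23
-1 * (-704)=704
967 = 967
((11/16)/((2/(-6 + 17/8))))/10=-0.13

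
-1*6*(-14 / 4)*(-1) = -21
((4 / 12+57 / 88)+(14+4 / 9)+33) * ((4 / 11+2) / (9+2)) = 498589 / 47916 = 10.41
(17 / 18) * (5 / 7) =85 / 126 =0.67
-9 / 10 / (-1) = 9 / 10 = 0.90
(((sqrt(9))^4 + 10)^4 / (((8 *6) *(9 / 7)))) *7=3360173089 / 432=7778178.45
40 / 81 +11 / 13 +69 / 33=39740 / 11583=3.43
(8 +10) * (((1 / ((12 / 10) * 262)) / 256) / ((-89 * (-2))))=15 / 11938816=0.00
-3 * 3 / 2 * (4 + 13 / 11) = -513 / 22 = -23.32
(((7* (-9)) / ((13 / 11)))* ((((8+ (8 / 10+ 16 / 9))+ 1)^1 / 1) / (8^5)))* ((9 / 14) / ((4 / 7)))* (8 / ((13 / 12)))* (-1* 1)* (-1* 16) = -1083159 / 432640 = -2.50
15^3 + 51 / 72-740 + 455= 74177 / 24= 3090.71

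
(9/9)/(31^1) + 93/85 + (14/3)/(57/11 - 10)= 66122/418965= 0.16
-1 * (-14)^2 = -196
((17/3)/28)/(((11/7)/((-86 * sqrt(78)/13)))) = -731 * sqrt(78)/858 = -7.52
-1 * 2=-2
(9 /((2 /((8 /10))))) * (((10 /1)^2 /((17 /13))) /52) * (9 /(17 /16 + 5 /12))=32.21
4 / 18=0.22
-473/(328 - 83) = -473/245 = -1.93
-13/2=-6.50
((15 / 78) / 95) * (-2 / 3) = -1 / 741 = -0.00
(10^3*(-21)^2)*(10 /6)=735000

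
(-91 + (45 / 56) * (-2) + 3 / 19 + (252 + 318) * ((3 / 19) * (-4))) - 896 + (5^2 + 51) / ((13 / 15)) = -1260.76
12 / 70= 6 / 35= 0.17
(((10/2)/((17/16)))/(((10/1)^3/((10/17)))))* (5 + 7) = 48/1445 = 0.03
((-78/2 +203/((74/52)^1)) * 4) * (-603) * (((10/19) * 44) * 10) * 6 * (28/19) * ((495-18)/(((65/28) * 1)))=-1404972047001600/13357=-105186198023.63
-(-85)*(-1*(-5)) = 425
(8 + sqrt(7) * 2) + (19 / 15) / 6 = 2 * sqrt(7) + 739 / 90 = 13.50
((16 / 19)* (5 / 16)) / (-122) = -5 / 2318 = -0.00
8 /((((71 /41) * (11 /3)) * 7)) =984 /5467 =0.18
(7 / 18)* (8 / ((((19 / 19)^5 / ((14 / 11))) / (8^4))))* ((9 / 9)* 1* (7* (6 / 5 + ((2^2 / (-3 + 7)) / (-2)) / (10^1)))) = 64626688 / 495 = 130558.97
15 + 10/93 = 1405/93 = 15.11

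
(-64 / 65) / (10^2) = -16 / 1625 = -0.01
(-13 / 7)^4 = 28561 / 2401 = 11.90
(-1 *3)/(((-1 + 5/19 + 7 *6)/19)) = -1083/784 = -1.38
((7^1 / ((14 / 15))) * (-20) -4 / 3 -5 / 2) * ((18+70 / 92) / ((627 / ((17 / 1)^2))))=-230202661 / 173052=-1330.25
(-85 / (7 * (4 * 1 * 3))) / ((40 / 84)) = -2.12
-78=-78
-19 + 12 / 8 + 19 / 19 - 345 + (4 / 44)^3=-962311 / 2662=-361.50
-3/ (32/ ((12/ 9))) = -1/ 8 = -0.12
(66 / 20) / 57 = 11 / 190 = 0.06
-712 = -712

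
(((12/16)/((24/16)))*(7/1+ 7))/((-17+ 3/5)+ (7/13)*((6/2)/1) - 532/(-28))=455/274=1.66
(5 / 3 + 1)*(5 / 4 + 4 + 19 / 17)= 866 / 51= 16.98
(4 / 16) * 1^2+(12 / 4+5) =33 / 4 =8.25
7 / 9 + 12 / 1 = 12.78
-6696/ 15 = -446.40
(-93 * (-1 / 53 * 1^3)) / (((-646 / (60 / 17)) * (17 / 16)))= -44640 / 4947391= -0.01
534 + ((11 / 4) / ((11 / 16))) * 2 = 542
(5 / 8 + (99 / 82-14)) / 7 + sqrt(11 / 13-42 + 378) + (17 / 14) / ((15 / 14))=17.75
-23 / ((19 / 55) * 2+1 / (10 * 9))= -4554 / 139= -32.76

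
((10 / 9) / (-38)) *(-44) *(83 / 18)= 9130 / 1539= 5.93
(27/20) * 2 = 27/10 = 2.70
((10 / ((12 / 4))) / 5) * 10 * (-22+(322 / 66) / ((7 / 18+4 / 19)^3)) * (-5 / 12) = -61897006 / 34115895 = -1.81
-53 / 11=-4.82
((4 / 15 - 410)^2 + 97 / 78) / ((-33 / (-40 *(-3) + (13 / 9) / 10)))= -965417561653 / 1579500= -611217.20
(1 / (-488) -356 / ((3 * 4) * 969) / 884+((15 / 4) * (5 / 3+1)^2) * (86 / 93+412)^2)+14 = 4546862.89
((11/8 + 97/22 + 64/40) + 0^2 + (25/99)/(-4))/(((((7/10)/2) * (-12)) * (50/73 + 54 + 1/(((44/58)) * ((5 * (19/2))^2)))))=-0.03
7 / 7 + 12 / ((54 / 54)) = 13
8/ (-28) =-2/ 7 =-0.29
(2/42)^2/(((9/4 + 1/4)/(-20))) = -8/441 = -0.02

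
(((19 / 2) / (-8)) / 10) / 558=-19 / 89280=-0.00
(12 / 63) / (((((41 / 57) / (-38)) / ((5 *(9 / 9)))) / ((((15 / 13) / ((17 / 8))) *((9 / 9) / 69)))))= -0.40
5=5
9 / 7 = 1.29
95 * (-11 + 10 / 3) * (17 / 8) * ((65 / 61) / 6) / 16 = -2414425 / 140544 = -17.18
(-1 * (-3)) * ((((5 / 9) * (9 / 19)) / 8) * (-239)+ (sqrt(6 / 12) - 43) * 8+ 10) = -155889 / 152+ 12 * sqrt(2) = -1008.61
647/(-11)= -647/11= -58.82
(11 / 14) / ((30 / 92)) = 253 / 105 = 2.41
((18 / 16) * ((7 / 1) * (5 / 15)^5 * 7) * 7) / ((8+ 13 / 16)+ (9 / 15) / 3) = 490 / 2781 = 0.18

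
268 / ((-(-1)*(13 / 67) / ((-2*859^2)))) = -2038367882.46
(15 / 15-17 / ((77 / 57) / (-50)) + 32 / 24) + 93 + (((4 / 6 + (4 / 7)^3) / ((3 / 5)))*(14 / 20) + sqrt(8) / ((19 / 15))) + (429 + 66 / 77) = 30*sqrt(2) / 19 + 5604878 / 4851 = 1157.64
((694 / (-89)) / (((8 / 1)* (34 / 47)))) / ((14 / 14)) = -16309 / 12104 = -1.35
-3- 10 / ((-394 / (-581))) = -17.75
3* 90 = 270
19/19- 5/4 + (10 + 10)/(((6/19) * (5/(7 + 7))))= 2125/12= 177.08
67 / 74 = 0.91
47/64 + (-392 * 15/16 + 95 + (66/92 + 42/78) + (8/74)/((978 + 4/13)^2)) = -7744858629021591/28630605728192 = -270.51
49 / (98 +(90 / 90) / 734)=0.50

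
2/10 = 1/5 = 0.20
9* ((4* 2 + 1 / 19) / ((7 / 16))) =22032 / 133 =165.65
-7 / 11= -0.64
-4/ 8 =-1/ 2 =-0.50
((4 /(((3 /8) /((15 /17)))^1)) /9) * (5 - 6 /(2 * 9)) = 2240 /459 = 4.88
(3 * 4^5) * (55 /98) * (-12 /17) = -1013760 /833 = -1217.00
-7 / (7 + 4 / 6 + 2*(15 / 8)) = -84 / 137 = -0.61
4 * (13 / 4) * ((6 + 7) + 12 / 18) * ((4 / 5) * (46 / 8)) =12259 / 15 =817.27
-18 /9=-2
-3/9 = -1/3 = -0.33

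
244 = 244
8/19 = 0.42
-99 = -99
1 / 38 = 0.03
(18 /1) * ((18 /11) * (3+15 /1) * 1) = 5832 /11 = 530.18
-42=-42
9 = 9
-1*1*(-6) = 6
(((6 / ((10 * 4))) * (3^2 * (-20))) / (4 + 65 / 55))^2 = 9801 / 361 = 27.15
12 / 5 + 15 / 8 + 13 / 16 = 407 / 80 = 5.09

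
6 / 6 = 1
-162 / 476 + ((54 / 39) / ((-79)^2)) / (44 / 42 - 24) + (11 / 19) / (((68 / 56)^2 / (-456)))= -14191469760723 / 79111652438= -179.39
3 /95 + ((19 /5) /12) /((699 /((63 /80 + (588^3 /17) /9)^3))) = 1062790317727942.37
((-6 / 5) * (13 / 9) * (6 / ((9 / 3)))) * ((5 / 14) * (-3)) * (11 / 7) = 5.84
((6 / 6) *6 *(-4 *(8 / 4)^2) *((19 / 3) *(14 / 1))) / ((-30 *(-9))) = -4256 / 135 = -31.53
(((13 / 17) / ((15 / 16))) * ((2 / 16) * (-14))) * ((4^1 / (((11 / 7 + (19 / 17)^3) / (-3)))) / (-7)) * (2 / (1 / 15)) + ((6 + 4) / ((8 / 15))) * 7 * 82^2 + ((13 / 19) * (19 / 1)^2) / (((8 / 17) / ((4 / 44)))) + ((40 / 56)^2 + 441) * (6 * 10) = 50004562007291 / 55008184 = 909038.59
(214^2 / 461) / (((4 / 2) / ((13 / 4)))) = 148837 / 922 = 161.43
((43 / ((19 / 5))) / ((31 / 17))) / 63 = 3655 / 37107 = 0.10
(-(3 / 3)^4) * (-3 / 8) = 3 / 8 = 0.38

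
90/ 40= 9/ 4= 2.25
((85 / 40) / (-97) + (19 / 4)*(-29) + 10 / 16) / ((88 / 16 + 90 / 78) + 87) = -691769 / 472390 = -1.46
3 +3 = 6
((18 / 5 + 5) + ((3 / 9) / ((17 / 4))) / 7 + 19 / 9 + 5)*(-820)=-13807652 / 1071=-12892.30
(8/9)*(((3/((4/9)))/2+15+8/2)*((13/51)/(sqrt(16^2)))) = 0.32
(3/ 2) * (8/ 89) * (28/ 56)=6/ 89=0.07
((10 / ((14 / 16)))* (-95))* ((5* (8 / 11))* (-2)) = 608000 / 77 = 7896.10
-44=-44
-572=-572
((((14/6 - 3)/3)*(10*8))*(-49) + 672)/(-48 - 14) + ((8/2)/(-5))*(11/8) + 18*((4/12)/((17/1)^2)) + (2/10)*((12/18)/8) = -269999/10404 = -25.95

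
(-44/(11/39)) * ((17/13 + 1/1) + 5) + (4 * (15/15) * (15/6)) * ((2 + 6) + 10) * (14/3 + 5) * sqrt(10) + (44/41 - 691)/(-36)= -183817/164 + 1740 * sqrt(10)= 4381.53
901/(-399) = -901/399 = -2.26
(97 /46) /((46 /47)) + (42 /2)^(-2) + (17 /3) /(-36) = 1399312 /699867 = 2.00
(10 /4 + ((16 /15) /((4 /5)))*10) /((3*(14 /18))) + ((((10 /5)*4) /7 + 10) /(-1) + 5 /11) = -601 /154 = -3.90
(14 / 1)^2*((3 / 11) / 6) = 98 / 11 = 8.91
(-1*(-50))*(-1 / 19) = -50 / 19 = -2.63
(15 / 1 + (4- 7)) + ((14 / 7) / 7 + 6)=128 / 7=18.29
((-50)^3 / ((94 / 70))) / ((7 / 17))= -10625000 / 47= -226063.83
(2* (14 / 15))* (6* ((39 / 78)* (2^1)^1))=56 / 5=11.20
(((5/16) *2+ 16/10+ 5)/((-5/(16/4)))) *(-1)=289/50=5.78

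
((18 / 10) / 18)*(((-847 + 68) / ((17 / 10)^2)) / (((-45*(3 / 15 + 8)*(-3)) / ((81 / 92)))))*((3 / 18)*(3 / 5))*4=-57 / 6647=-0.01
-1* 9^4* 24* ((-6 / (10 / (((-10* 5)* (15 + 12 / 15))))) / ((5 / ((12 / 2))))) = -447827616 / 5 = -89565523.20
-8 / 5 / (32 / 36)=-9 / 5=-1.80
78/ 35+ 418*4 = 58598/ 35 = 1674.23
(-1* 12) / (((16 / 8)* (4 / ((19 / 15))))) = -19 / 10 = -1.90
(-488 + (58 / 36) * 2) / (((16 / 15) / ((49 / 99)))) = -1068935 / 4752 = -224.94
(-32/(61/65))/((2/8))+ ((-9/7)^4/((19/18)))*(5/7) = -2620830670/19479313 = -134.54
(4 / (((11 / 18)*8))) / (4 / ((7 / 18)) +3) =21 / 341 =0.06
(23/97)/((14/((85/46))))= 85/2716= 0.03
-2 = -2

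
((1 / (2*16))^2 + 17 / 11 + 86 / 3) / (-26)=-1020961 / 878592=-1.16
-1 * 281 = -281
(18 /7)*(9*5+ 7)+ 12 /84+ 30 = 1147 /7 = 163.86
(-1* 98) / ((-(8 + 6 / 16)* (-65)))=-784 / 4355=-0.18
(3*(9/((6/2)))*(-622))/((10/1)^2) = -2799/50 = -55.98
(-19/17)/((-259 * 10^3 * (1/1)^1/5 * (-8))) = -19/7044800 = -0.00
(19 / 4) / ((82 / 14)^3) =6517 / 275684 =0.02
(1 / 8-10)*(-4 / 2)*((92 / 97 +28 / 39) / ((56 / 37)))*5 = 2879155 / 26481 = 108.73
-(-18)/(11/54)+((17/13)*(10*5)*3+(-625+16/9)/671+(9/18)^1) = 44605901/157014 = 284.09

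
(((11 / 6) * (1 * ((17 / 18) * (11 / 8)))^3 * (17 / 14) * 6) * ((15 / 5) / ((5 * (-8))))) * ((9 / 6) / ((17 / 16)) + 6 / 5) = -2661455621 / 464486400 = -5.73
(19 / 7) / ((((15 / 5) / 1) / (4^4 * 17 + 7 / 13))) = 358359 / 91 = 3938.01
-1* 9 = -9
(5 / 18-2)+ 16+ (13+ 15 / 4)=1117 / 36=31.03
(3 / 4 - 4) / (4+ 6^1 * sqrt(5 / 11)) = 143 / 4 - 39 * sqrt(55) / 8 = -0.40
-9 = -9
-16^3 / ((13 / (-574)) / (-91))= -16457728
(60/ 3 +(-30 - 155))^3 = -4492125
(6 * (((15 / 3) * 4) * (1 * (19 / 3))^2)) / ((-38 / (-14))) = 5320 / 3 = 1773.33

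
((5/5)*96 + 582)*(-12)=-8136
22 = 22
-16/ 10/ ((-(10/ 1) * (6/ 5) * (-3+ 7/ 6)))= -4/ 55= -0.07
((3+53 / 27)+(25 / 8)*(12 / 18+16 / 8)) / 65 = 359 / 1755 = 0.20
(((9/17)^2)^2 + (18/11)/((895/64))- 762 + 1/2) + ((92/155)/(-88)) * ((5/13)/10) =-1009101726144723/1325489962940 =-761.30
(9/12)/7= 0.11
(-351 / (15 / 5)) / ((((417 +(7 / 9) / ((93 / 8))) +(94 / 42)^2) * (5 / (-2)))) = 4798521 / 43276505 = 0.11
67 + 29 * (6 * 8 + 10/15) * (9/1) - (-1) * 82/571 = 7291181/571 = 12769.14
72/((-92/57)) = -1026/23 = -44.61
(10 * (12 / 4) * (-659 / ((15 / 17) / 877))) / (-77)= 19650062 / 77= 255195.61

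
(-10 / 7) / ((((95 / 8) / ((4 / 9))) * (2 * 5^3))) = -32 / 149625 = -0.00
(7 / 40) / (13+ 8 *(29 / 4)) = 7 / 2840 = 0.00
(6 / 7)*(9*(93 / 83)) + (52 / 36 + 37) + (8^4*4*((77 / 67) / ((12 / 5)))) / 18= 507597904 / 1051029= 482.95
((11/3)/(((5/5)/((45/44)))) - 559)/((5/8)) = -4442/5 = -888.40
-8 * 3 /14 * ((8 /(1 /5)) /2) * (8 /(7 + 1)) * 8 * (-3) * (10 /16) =3600 /7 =514.29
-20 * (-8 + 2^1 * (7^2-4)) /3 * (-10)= 16400 /3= 5466.67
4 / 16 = 1 / 4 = 0.25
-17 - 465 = -482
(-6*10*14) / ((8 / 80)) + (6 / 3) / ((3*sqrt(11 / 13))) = -8400 + 2*sqrt(143) / 33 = -8399.28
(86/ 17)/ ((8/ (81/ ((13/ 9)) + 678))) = 410349/ 884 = 464.20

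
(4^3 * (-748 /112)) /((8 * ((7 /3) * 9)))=-374 /147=-2.54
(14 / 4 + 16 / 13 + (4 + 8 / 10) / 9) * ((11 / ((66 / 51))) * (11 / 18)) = 383911 / 14040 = 27.34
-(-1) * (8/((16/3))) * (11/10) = 33/20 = 1.65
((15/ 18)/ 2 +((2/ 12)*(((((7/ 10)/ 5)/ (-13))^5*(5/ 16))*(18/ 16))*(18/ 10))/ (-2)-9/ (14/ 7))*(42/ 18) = -5094139959990470431/ 534661920000000000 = -9.53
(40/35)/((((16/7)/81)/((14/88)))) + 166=15175/88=172.44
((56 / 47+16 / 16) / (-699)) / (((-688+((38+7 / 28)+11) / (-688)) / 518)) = 146830208 / 62209553769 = 0.00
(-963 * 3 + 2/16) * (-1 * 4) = 23111/2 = 11555.50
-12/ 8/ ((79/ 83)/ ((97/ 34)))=-24153/ 5372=-4.50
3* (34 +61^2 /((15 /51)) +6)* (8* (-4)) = -6091872 /5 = -1218374.40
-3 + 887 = 884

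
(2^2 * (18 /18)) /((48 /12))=1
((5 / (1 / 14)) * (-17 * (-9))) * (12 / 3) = 42840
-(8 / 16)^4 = -1 / 16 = -0.06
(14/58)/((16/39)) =273/464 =0.59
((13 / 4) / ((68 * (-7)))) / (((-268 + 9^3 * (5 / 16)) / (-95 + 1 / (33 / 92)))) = -2327 / 148533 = -0.02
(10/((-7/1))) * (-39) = 390/7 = 55.71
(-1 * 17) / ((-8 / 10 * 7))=85 / 28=3.04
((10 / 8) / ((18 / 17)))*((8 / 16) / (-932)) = -85 / 134208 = -0.00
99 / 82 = 1.21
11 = 11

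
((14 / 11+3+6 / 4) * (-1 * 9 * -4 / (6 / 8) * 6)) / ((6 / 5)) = 15240 / 11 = 1385.45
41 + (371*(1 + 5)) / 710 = 15668 / 355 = 44.14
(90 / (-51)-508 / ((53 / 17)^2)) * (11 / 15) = -28380814 / 716295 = -39.62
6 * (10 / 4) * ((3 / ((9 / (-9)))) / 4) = -45 / 4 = -11.25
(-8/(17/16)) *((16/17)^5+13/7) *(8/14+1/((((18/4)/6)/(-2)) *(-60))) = -213540077312/17741113215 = -12.04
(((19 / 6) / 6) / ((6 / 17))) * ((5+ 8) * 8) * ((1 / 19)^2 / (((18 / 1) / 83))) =18343 / 9234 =1.99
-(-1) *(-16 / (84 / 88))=-352 / 21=-16.76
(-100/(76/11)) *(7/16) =-1925/304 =-6.33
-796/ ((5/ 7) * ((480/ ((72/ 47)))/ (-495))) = 1760.51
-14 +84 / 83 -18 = -2572 / 83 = -30.99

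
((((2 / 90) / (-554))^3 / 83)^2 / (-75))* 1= -0.00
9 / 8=1.12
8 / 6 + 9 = 31 / 3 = 10.33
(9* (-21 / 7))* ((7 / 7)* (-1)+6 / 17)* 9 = 2673 / 17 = 157.24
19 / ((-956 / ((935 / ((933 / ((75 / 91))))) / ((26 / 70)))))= -2220625 / 50246404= -0.04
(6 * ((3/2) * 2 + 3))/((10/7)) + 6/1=156/5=31.20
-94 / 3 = -31.33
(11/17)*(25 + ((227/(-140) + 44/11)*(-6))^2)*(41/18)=505345951/1499400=337.03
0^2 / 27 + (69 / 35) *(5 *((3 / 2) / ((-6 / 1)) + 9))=86.25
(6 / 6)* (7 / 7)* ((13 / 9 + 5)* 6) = 116 / 3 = 38.67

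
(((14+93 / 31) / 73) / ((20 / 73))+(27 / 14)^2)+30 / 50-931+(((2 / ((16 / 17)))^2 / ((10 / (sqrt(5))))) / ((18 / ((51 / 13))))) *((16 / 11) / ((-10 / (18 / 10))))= -453657 / 490-14739 *sqrt(5) / 572000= -925.89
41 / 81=0.51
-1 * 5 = -5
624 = 624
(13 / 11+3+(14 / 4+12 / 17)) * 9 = 28233 / 374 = 75.49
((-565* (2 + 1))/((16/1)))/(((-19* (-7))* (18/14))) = -565/912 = -0.62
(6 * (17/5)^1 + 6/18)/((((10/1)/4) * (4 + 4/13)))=4043/2100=1.93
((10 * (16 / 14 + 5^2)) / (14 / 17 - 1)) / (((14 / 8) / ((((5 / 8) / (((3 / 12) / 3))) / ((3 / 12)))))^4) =-2150323200000 / 16807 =-127942119.36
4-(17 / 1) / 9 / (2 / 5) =-13 / 18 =-0.72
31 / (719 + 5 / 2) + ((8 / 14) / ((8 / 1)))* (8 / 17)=13150 / 171717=0.08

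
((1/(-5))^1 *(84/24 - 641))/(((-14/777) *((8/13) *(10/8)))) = -73593/8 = -9199.12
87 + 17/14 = 1235/14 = 88.21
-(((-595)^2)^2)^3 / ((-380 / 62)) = 12206615877479227314123915576171875 / 38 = 321226733617874403003260900000000.00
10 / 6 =5 / 3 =1.67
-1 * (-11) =11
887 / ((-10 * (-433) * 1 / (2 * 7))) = 6209 / 2165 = 2.87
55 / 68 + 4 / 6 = 301 / 204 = 1.48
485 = 485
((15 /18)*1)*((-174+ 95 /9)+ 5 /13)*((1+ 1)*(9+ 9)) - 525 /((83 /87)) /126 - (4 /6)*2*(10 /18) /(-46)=-6561413705 /1340118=-4896.15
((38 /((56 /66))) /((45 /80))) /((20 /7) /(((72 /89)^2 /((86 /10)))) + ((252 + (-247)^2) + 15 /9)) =722304 /556115515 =0.00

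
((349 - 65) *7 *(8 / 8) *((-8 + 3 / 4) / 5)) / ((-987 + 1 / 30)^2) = -0.00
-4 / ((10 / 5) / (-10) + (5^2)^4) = -5 / 488281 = -0.00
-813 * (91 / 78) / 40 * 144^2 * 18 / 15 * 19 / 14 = -20019312 / 25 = -800772.48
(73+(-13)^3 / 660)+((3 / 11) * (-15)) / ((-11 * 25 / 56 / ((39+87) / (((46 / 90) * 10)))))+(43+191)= 10827247 / 33396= 324.21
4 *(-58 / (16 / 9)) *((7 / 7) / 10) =-261 / 20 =-13.05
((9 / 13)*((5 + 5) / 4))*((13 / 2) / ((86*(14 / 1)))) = 45 / 4816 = 0.01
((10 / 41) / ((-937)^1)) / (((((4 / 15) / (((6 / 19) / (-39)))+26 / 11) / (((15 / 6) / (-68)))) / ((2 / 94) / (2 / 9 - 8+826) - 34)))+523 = 2385177883391159251 / 4560569473899712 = 523.00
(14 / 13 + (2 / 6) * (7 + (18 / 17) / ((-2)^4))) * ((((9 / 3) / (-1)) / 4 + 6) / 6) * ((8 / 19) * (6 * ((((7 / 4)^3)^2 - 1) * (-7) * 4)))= -101294385885 / 17199104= -5889.52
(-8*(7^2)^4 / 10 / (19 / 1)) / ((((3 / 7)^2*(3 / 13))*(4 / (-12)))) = 14688712948 / 855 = 17179781.23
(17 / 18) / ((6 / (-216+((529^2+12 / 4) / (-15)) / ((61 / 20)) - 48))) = -4962674 / 4941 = -1004.39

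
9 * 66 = 594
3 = 3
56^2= 3136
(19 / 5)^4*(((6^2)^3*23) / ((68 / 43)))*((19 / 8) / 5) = 3570440666238 / 53125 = 67208294.89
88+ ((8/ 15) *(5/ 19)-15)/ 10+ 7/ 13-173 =-636871/ 7410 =-85.95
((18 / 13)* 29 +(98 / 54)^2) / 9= 411751 / 85293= 4.83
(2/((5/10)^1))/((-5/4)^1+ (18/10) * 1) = 80/11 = 7.27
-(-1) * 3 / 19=3 / 19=0.16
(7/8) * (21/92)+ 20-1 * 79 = -43277/736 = -58.80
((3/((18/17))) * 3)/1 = 17/2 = 8.50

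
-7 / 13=-0.54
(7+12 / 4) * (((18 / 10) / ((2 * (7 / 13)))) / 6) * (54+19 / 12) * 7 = 8671 / 8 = 1083.88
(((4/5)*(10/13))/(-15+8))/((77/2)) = -16/7007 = -0.00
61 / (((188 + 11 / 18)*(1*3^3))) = 122 / 10185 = 0.01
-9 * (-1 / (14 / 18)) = 81 / 7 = 11.57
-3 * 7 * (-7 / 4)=147 / 4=36.75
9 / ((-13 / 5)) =-45 / 13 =-3.46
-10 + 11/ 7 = -59/ 7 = -8.43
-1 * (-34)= 34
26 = 26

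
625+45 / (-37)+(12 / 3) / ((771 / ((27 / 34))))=100837186 / 161653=623.79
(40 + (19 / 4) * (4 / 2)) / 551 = 99 / 1102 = 0.09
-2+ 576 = 574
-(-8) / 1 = 8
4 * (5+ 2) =28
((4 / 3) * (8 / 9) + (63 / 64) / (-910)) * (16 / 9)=265997 / 126360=2.11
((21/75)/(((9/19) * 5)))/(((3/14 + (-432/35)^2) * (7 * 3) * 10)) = 931/252296775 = 0.00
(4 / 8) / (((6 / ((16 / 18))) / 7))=14 / 27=0.52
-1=-1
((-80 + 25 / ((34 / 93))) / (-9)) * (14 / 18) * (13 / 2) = 35945 / 5508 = 6.53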